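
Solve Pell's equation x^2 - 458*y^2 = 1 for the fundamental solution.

(x, y) = (22899, 1070)

First expand sqrt(458) as a continued fraction. With x_i = (sqrt(458) + m_i)/d_i and (m_0, d_0) = (0, 1): a_0 = floor(sqrt(458)) = 21, since 21^2 = 441 <= 458 < 484 = 22^2.
Iterate m_{i+1} = d_i*a_i - m_i, d_{i+1} = (458 - m_{i+1}^2)/d_i, a_{i+1} = floor((a_0 + m_{i+1})/d_{i+1}):
  m_1 = 1*21 - 0 = 21, d_1 = (458 - 21^2)/1 = 17/1 = 17, a_1 = floor((21 + 21)/17) = 2.
  m_2 = 17*2 - 21 = 13, d_2 = (458 - 13^2)/17 = 289/17 = 17, a_2 = floor((21 + 13)/17) = 2.
  m_3 = 17*2 - 13 = 21, d_3 = (458 - 21^2)/17 = 17/17 = 1, a_3 = floor((21 + 21)/1) = 42.
  m_4 = 1*42 - 21 = 21, d_4 = (458 - 21^2)/1 = 17/1 = 17: (m_4, d_4) = (m_1, d_1) = (21, 17), so from here the quotients repeat a_1, ..., a_3; the period length is 3.
So sqrt(458) = [21; (2, 2, 42)] with period length k = 3.
k is odd, so (p_{k-1}, q_{k-1}) only solves x^2 - 458y^2 = -1 and the fundamental solution of x^2 - 458y^2 = 1 is (p_{2k-1}, q_{2k-1}) = (p_5, q_5); compute convergents through index 5, running through the period twice.
Convergents (p_i = a_i*p_{i-1} + p_{i-2}, q_i = a_i*q_{i-1} + q_{i-2} with p_{-2}=0, p_{-1}=1, q_{-2}=1, q_{-1}=0):
  i=0: a_0=21, p_0 = 21*1 + 0 = 21, q_0 = 21*0 + 1 = 1.
  i=1: a_1=2, p_1 = 2*21 + 1 = 43, q_1 = 2*1 + 0 = 2.
  i=2: a_2=2, p_2 = 2*43 + 21 = 107, q_2 = 2*2 + 1 = 5.
  i=3: a_3=42, p_3 = 42*107 + 43 = 4537, q_3 = 42*5 + 2 = 212.
  i=4: a_4=2, p_4 = 2*4537 + 107 = 9181, q_4 = 2*212 + 5 = 429.
  i=5: a_5=2, p_5 = 2*9181 + 4537 = 22899, q_5 = 2*429 + 212 = 1070.
Indeed p_2^2 - 458*q_2^2 = 11449 - 11450 = -1, not +1.
Check: 22899^2 - 458*1070^2 = 524364201 - 524364200 = 1, so (x, y) = (22899, 1070) solves the equation, and by the theorem it is the least positive solution.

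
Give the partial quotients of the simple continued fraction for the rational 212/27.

Run the Euclidean algorithm on 212 and 27; the successive quotients are the partial quotients a_0, a_1, ... (each step inverts the fractional part left over by the previous one):
  212 = 7*27 + 23, so a_0 = 7.
  27 = 1*23 + 4, so a_1 = 1.
  23 = 5*4 + 3, so a_2 = 5.
  4 = 1*3 + 1, so a_3 = 1.
  3 = 3*1 + 0, so a_4 = 3.
The remainder reaches 0 after 5 divisions, so the expansion has 5 partial quotients, read off in order.

[7; 1, 5, 1, 3]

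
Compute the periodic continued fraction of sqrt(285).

[16; (1, 7, 2, 7, 1, 32)]

Write x_i = (sqrt(285) + m_i)/d_i with (m_0, d_0) = (0, 1). a_0 = floor(sqrt(285)) = 16, since 16^2 = 256 <= 285 < 289 = 17^2.
Iterate m_{i+1} = d_i*a_i - m_i, d_{i+1} = (285 - m_{i+1}^2)/d_i, a_{i+1} = floor((a_0 + m_{i+1})/d_{i+1}):
  m_1 = 1*16 - 0 = 16, d_1 = (285 - 16^2)/1 = 29/1 = 29, a_1 = floor((16 + 16)/29) = 1.
  m_2 = 29*1 - 16 = 13, d_2 = (285 - 13^2)/29 = 116/29 = 4, a_2 = floor((16 + 13)/4) = 7.
  m_3 = 4*7 - 13 = 15, d_3 = (285 - 15^2)/4 = 60/4 = 15, a_3 = floor((16 + 15)/15) = 2.
  m_4 = 15*2 - 15 = 15, d_4 = (285 - 15^2)/15 = 60/15 = 4, a_4 = floor((16 + 15)/4) = 7.
  m_5 = 4*7 - 15 = 13, d_5 = (285 - 13^2)/4 = 116/4 = 29, a_5 = floor((16 + 13)/29) = 1.
  m_6 = 29*1 - 13 = 16, d_6 = (285 - 16^2)/29 = 29/29 = 1, a_6 = floor((16 + 16)/1) = 32.
  m_7 = 1*32 - 16 = 16, d_7 = (285 - 16^2)/1 = 29/1 = 29: (m_7, d_7) = (m_1, d_1) = (16, 29), so from here the quotients repeat a_1, ..., a_6; the period length is 6.
Hence the expansion of sqrt(285) is a_0 = 16 followed by the repeating block 1, 7, 2, 7, 1, 32 (period 6).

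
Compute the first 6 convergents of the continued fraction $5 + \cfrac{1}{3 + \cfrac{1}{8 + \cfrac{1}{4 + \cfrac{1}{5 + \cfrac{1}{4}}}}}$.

Using the convergent recurrence p_i = a_i*p_{i-1} + p_{i-2}, q_i = a_i*q_{i-1} + q_{i-2} with p_{-2}=0, p_{-1}=1, q_{-2}=1, q_{-1}=0:
  i=0: a_0=5, p_0 = 5*1 + 0 = 5, q_0 = 5*0 + 1 = 1.
  i=1: a_1=3, p_1 = 3*5 + 1 = 16, q_1 = 3*1 + 0 = 3.
  i=2: a_2=8, p_2 = 8*16 + 5 = 133, q_2 = 8*3 + 1 = 25.
  i=3: a_3=4, p_3 = 4*133 + 16 = 548, q_3 = 4*25 + 3 = 103.
  i=4: a_4=5, p_4 = 5*548 + 133 = 2873, q_4 = 5*103 + 25 = 540.
  i=5: a_5=4, p_5 = 4*2873 + 548 = 12040, q_5 = 4*540 + 103 = 2263.

5/1, 16/3, 133/25, 548/103, 2873/540, 12040/2263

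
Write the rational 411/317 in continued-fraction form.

[1; 3, 2, 1, 2, 5, 2]

Run the Euclidean algorithm on 411 and 317; the successive quotients are the partial quotients a_0, a_1, ... (each step inverts the fractional part left over by the previous one):
  411 = 1*317 + 94, so a_0 = 1.
  317 = 3*94 + 35, so a_1 = 3.
  94 = 2*35 + 24, so a_2 = 2.
  35 = 1*24 + 11, so a_3 = 1.
  24 = 2*11 + 2, so a_4 = 2.
  11 = 5*2 + 1, so a_5 = 5.
  2 = 2*1 + 0, so a_6 = 2.
The remainder reaches 0 after 7 divisions, so the expansion has 7 partial quotients, read off in order.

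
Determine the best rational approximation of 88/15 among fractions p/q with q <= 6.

35/6

Expand x = 88/15 as a continued fraction with the Euclidean algorithm:
  88 = 5*15 + 13, so a_0 = 5.
  15 = 1*13 + 2, so a_1 = 1.
  13 = 6*2 + 1, so a_2 = 6.
  2 = 2*1 + 0, so a_3 = 2.
so x = [5; 1, 6, 2].
Convergents (p_i = a_i*p_{i-1} + p_{i-2}, q_i = a_i*q_{i-1} + q_{i-2} with p_{-2}=0, p_{-1}=1, q_{-2}=1, q_{-1}=0), until the denominator exceeds 6:
  i=0: a_0=5, p_0 = 5*1 + 0 = 5, q_0 = 5*0 + 1 = 1.
  i=1: a_1=1, p_1 = 1*5 + 1 = 6, q_1 = 1*1 + 0 = 1.
  i=2: a_2=6, p_2 = 6*6 + 5 = 41, q_2 = 6*1 + 1 = 7.
q_2 = 7 > 6, so the last convergent with denominator <= 6 is p_1/q_1 = 6/1.
The closest fraction with denominator <= 6 is either p_1/q_1 or the intermediate fraction (k*p_1 + p_0)/(k*q_1 + q_0) with the largest k >= 1 whose denominator stays <= 6; these approach x as k grows, and every other convergent or intermediate fraction in range is farther away.
Largest k: floor((6 - q_0)/q_1) = floor((6 - 1)/1) = 5.
That gives (5*6 + 5)/(5*1 + 1) = 35/6.
Compare the errors: |x - 6/1| = |88*1 - 6*15|/(15*1) = 2/15, and |x - 35/6| = |88*6 - 35*15|/(15*6) = 3/90.
Cross-multiplying, 3*15 = 45 < 180 = 2*90, so 3/90 is smaller: the intermediate fraction 35/6 is closer to x than 6/1.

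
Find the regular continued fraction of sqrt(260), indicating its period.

[16; (8, 32)]

Write x_i = (sqrt(260) + m_i)/d_i with (m_0, d_0) = (0, 1). a_0 = floor(sqrt(260)) = 16, since 16^2 = 256 <= 260 < 289 = 17^2.
Iterate m_{i+1} = d_i*a_i - m_i, d_{i+1} = (260 - m_{i+1}^2)/d_i, a_{i+1} = floor((a_0 + m_{i+1})/d_{i+1}):
  m_1 = 1*16 - 0 = 16, d_1 = (260 - 16^2)/1 = 4/1 = 4, a_1 = floor((16 + 16)/4) = 8.
  m_2 = 4*8 - 16 = 16, d_2 = (260 - 16^2)/4 = 4/4 = 1, a_2 = floor((16 + 16)/1) = 32.
  m_3 = 1*32 - 16 = 16, d_3 = (260 - 16^2)/1 = 4/1 = 4: (m_3, d_3) = (m_1, d_1) = (16, 4), so from here the quotients repeat a_1, a_2; the period length is 2.
Hence the expansion of sqrt(260) is a_0 = 16 followed by the repeating block 8, 32 (period 2).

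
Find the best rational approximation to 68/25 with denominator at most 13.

19/7

Expand x = 68/25 as a continued fraction with the Euclidean algorithm:
  68 = 2*25 + 18, so a_0 = 2.
  25 = 1*18 + 7, so a_1 = 1.
  18 = 2*7 + 4, so a_2 = 2.
  7 = 1*4 + 3, so a_3 = 1.
  4 = 1*3 + 1, so a_4 = 1.
  3 = 3*1 + 0, so a_5 = 3.
so x = [2; 1, 2, 1, 1, 3].
Convergents (p_i = a_i*p_{i-1} + p_{i-2}, q_i = a_i*q_{i-1} + q_{i-2} with p_{-2}=0, p_{-1}=1, q_{-2}=1, q_{-1}=0), until the denominator exceeds 13:
  i=0: a_0=2, p_0 = 2*1 + 0 = 2, q_0 = 2*0 + 1 = 1.
  i=1: a_1=1, p_1 = 1*2 + 1 = 3, q_1 = 1*1 + 0 = 1.
  i=2: a_2=2, p_2 = 2*3 + 2 = 8, q_2 = 2*1 + 1 = 3.
  i=3: a_3=1, p_3 = 1*8 + 3 = 11, q_3 = 1*3 + 1 = 4.
  i=4: a_4=1, p_4 = 1*11 + 8 = 19, q_4 = 1*4 + 3 = 7.
  i=5: a_5=3, p_5 = 3*19 + 11 = 68, q_5 = 3*7 + 4 = 25.
q_5 = 25 > 13, so the last convergent with denominator <= 13 is p_4/q_4 = 19/7.
The closest fraction with denominator <= 13 is either p_4/q_4 or the intermediate fraction (k*p_4 + p_3)/(k*q_4 + q_3) with the largest k >= 1 whose denominator stays <= 13; these approach x as k grows, and every other convergent or intermediate fraction in range is farther away.
Largest k: floor((13 - q_3)/q_4) = floor((13 - 4)/7) = 1.
That gives (1*19 + 11)/(1*7 + 4) = 30/11.
Compare the errors: |x - 19/7| = |68*7 - 19*25|/(25*7) = 1/175, and |x - 30/11| = |68*11 - 30*25|/(25*11) = 2/275.
Cross-multiplying, 1*275 = 275 < 350 = 2*175, so 1/175 is smaller: the convergent 19/7 is closer to x than 30/11.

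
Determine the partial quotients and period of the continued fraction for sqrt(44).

[6; (1, 1, 1, 2, 1, 1, 1, 12)]

Write x_i = (sqrt(44) + m_i)/d_i with (m_0, d_0) = (0, 1). a_0 = floor(sqrt(44)) = 6, since 6^2 = 36 <= 44 < 49 = 7^2.
Iterate m_{i+1} = d_i*a_i - m_i, d_{i+1} = (44 - m_{i+1}^2)/d_i, a_{i+1} = floor((a_0 + m_{i+1})/d_{i+1}):
  m_1 = 1*6 - 0 = 6, d_1 = (44 - 6^2)/1 = 8/1 = 8, a_1 = floor((6 + 6)/8) = 1.
  m_2 = 8*1 - 6 = 2, d_2 = (44 - 2^2)/8 = 40/8 = 5, a_2 = floor((6 + 2)/5) = 1.
  m_3 = 5*1 - 2 = 3, d_3 = (44 - 3^2)/5 = 35/5 = 7, a_3 = floor((6 + 3)/7) = 1.
  m_4 = 7*1 - 3 = 4, d_4 = (44 - 4^2)/7 = 28/7 = 4, a_4 = floor((6 + 4)/4) = 2.
  m_5 = 4*2 - 4 = 4, d_5 = (44 - 4^2)/4 = 28/4 = 7, a_5 = floor((6 + 4)/7) = 1.
  m_6 = 7*1 - 4 = 3, d_6 = (44 - 3^2)/7 = 35/7 = 5, a_6 = floor((6 + 3)/5) = 1.
  m_7 = 5*1 - 3 = 2, d_7 = (44 - 2^2)/5 = 40/5 = 8, a_7 = floor((6 + 2)/8) = 1.
  m_8 = 8*1 - 2 = 6, d_8 = (44 - 6^2)/8 = 8/8 = 1, a_8 = floor((6 + 6)/1) = 12.
  m_9 = 1*12 - 6 = 6, d_9 = (44 - 6^2)/1 = 8/1 = 8: (m_9, d_9) = (m_1, d_1) = (6, 8), so from here the quotients repeat a_1, ..., a_8; the period length is 8.
Hence the expansion of sqrt(44) is a_0 = 6 followed by the repeating block 1, 1, 1, 2, 1, 1, 1, 12 (period 8).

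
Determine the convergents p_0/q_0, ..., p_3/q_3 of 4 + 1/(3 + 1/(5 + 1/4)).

Using the convergent recurrence p_i = a_i*p_{i-1} + p_{i-2}, q_i = a_i*q_{i-1} + q_{i-2} with p_{-2}=0, p_{-1}=1, q_{-2}=1, q_{-1}=0:
  i=0: a_0=4, p_0 = 4*1 + 0 = 4, q_0 = 4*0 + 1 = 1.
  i=1: a_1=3, p_1 = 3*4 + 1 = 13, q_1 = 3*1 + 0 = 3.
  i=2: a_2=5, p_2 = 5*13 + 4 = 69, q_2 = 5*3 + 1 = 16.
  i=3: a_3=4, p_3 = 4*69 + 13 = 289, q_3 = 4*16 + 3 = 67.

4/1, 13/3, 69/16, 289/67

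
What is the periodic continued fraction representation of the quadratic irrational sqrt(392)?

Write x_i = (sqrt(392) + m_i)/d_i with (m_0, d_0) = (0, 1). a_0 = floor(sqrt(392)) = 19, since 19^2 = 361 <= 392 < 400 = 20^2.
Iterate m_{i+1} = d_i*a_i - m_i, d_{i+1} = (392 - m_{i+1}^2)/d_i, a_{i+1} = floor((a_0 + m_{i+1})/d_{i+1}):
  m_1 = 1*19 - 0 = 19, d_1 = (392 - 19^2)/1 = 31/1 = 31, a_1 = floor((19 + 19)/31) = 1.
  m_2 = 31*1 - 19 = 12, d_2 = (392 - 12^2)/31 = 248/31 = 8, a_2 = floor((19 + 12)/8) = 3.
  m_3 = 8*3 - 12 = 12, d_3 = (392 - 12^2)/8 = 248/8 = 31, a_3 = floor((19 + 12)/31) = 1.
  m_4 = 31*1 - 12 = 19, d_4 = (392 - 19^2)/31 = 31/31 = 1, a_4 = floor((19 + 19)/1) = 38.
  m_5 = 1*38 - 19 = 19, d_5 = (392 - 19^2)/1 = 31/1 = 31: (m_5, d_5) = (m_1, d_1) = (19, 31), so from here the quotients repeat a_1, ..., a_4; the period length is 4.
Hence the expansion of sqrt(392) is a_0 = 19 followed by the repeating block 1, 3, 1, 38 (period 4).

[19; (1, 3, 1, 38)]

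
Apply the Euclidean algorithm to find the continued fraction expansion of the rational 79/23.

[3; 2, 3, 3]

Run the Euclidean algorithm on 79 and 23; the successive quotients are the partial quotients a_0, a_1, ... (each step inverts the fractional part left over by the previous one):
  79 = 3*23 + 10, so a_0 = 3.
  23 = 2*10 + 3, so a_1 = 2.
  10 = 3*3 + 1, so a_2 = 3.
  3 = 3*1 + 0, so a_3 = 3.
The remainder reaches 0 after 4 divisions, so the expansion has 4 partial quotients, read off in order.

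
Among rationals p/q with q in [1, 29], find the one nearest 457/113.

93/23

Expand x = 457/113 as a continued fraction with the Euclidean algorithm:
  457 = 4*113 + 5, so a_0 = 4.
  113 = 22*5 + 3, so a_1 = 22.
  5 = 1*3 + 2, so a_2 = 1.
  3 = 1*2 + 1, so a_3 = 1.
  2 = 2*1 + 0, so a_4 = 2.
so x = [4; 22, 1, 1, 2].
Convergents (p_i = a_i*p_{i-1} + p_{i-2}, q_i = a_i*q_{i-1} + q_{i-2} with p_{-2}=0, p_{-1}=1, q_{-2}=1, q_{-1}=0), until the denominator exceeds 29:
  i=0: a_0=4, p_0 = 4*1 + 0 = 4, q_0 = 4*0 + 1 = 1.
  i=1: a_1=22, p_1 = 22*4 + 1 = 89, q_1 = 22*1 + 0 = 22.
  i=2: a_2=1, p_2 = 1*89 + 4 = 93, q_2 = 1*22 + 1 = 23.
  i=3: a_3=1, p_3 = 1*93 + 89 = 182, q_3 = 1*23 + 22 = 45.
q_3 = 45 > 29, so the last convergent with denominator <= 29 is p_2/q_2 = 93/23.
The closest fraction with denominator <= 29 is either p_2/q_2 or the intermediate fraction (k*p_2 + p_1)/(k*q_2 + q_1) with the largest k >= 1 whose denominator stays <= 29; these approach x as k grows, and every other convergent or intermediate fraction in range is farther away.
Largest k: floor((29 - q_1)/q_2) = floor((29 - 22)/23) = 0.
Since k = 0, no intermediate fraction beyond p_2/q_2 has denominator <= 29, so the convergent 93/23 is the closest (its error is |457*23 - 93*113|/(113*23) = 2/2599).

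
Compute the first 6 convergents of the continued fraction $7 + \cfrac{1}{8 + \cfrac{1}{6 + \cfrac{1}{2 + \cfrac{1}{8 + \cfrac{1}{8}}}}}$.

Using the convergent recurrence p_i = a_i*p_{i-1} + p_{i-2}, q_i = a_i*q_{i-1} + q_{i-2} with p_{-2}=0, p_{-1}=1, q_{-2}=1, q_{-1}=0:
  i=0: a_0=7, p_0 = 7*1 + 0 = 7, q_0 = 7*0 + 1 = 1.
  i=1: a_1=8, p_1 = 8*7 + 1 = 57, q_1 = 8*1 + 0 = 8.
  i=2: a_2=6, p_2 = 6*57 + 7 = 349, q_2 = 6*8 + 1 = 49.
  i=3: a_3=2, p_3 = 2*349 + 57 = 755, q_3 = 2*49 + 8 = 106.
  i=4: a_4=8, p_4 = 8*755 + 349 = 6389, q_4 = 8*106 + 49 = 897.
  i=5: a_5=8, p_5 = 8*6389 + 755 = 51867, q_5 = 8*897 + 106 = 7282.

7/1, 57/8, 349/49, 755/106, 6389/897, 51867/7282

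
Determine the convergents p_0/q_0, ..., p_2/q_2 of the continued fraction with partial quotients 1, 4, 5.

1/1, 5/4, 26/21

Using the convergent recurrence p_i = a_i*p_{i-1} + p_{i-2}, q_i = a_i*q_{i-1} + q_{i-2} with p_{-2}=0, p_{-1}=1, q_{-2}=1, q_{-1}=0:
  i=0: a_0=1, p_0 = 1*1 + 0 = 1, q_0 = 1*0 + 1 = 1.
  i=1: a_1=4, p_1 = 4*1 + 1 = 5, q_1 = 4*1 + 0 = 4.
  i=2: a_2=5, p_2 = 5*5 + 1 = 26, q_2 = 5*4 + 1 = 21.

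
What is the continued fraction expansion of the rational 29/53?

Run the Euclidean algorithm on 29 and 53; the successive quotients are the partial quotients a_0, a_1, ... (each step inverts the fractional part left over by the previous one):
  29 = 0*53 + 29, so a_0 = 0.
  53 = 1*29 + 24, so a_1 = 1.
  29 = 1*24 + 5, so a_2 = 1.
  24 = 4*5 + 4, so a_3 = 4.
  5 = 1*4 + 1, so a_4 = 1.
  4 = 4*1 + 0, so a_5 = 4.
The remainder reaches 0 after 6 divisions, so the expansion has 6 partial quotients, read off in order.

[0; 1, 1, 4, 1, 4]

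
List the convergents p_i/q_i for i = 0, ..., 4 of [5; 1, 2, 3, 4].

Using the convergent recurrence p_i = a_i*p_{i-1} + p_{i-2}, q_i = a_i*q_{i-1} + q_{i-2} with p_{-2}=0, p_{-1}=1, q_{-2}=1, q_{-1}=0:
  i=0: a_0=5, p_0 = 5*1 + 0 = 5, q_0 = 5*0 + 1 = 1.
  i=1: a_1=1, p_1 = 1*5 + 1 = 6, q_1 = 1*1 + 0 = 1.
  i=2: a_2=2, p_2 = 2*6 + 5 = 17, q_2 = 2*1 + 1 = 3.
  i=3: a_3=3, p_3 = 3*17 + 6 = 57, q_3 = 3*3 + 1 = 10.
  i=4: a_4=4, p_4 = 4*57 + 17 = 245, q_4 = 4*10 + 3 = 43.

5/1, 6/1, 17/3, 57/10, 245/43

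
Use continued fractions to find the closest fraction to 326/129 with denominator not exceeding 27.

48/19

Expand x = 326/129 as a continued fraction with the Euclidean algorithm:
  326 = 2*129 + 68, so a_0 = 2.
  129 = 1*68 + 61, so a_1 = 1.
  68 = 1*61 + 7, so a_2 = 1.
  61 = 8*7 + 5, so a_3 = 8.
  7 = 1*5 + 2, so a_4 = 1.
  5 = 2*2 + 1, so a_5 = 2.
  2 = 2*1 + 0, so a_6 = 2.
so x = [2; 1, 1, 8, 1, 2, 2].
Convergents (p_i = a_i*p_{i-1} + p_{i-2}, q_i = a_i*q_{i-1} + q_{i-2} with p_{-2}=0, p_{-1}=1, q_{-2}=1, q_{-1}=0), until the denominator exceeds 27:
  i=0: a_0=2, p_0 = 2*1 + 0 = 2, q_0 = 2*0 + 1 = 1.
  i=1: a_1=1, p_1 = 1*2 + 1 = 3, q_1 = 1*1 + 0 = 1.
  i=2: a_2=1, p_2 = 1*3 + 2 = 5, q_2 = 1*1 + 1 = 2.
  i=3: a_3=8, p_3 = 8*5 + 3 = 43, q_3 = 8*2 + 1 = 17.
  i=4: a_4=1, p_4 = 1*43 + 5 = 48, q_4 = 1*17 + 2 = 19.
  i=5: a_5=2, p_5 = 2*48 + 43 = 139, q_5 = 2*19 + 17 = 55.
q_5 = 55 > 27, so the last convergent with denominator <= 27 is p_4/q_4 = 48/19.
The closest fraction with denominator <= 27 is either p_4/q_4 or the intermediate fraction (k*p_4 + p_3)/(k*q_4 + q_3) with the largest k >= 1 whose denominator stays <= 27; these approach x as k grows, and every other convergent or intermediate fraction in range is farther away.
Largest k: floor((27 - q_3)/q_4) = floor((27 - 17)/19) = 0.
Since k = 0, no intermediate fraction beyond p_4/q_4 has denominator <= 27, so the convergent 48/19 is the closest (its error is |326*19 - 48*129|/(129*19) = 2/2451).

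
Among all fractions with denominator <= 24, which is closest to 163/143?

Expand x = 163/143 as a continued fraction with the Euclidean algorithm:
  163 = 1*143 + 20, so a_0 = 1.
  143 = 7*20 + 3, so a_1 = 7.
  20 = 6*3 + 2, so a_2 = 6.
  3 = 1*2 + 1, so a_3 = 1.
  2 = 2*1 + 0, so a_4 = 2.
so x = [1; 7, 6, 1, 2].
Convergents (p_i = a_i*p_{i-1} + p_{i-2}, q_i = a_i*q_{i-1} + q_{i-2} with p_{-2}=0, p_{-1}=1, q_{-2}=1, q_{-1}=0), until the denominator exceeds 24:
  i=0: a_0=1, p_0 = 1*1 + 0 = 1, q_0 = 1*0 + 1 = 1.
  i=1: a_1=7, p_1 = 7*1 + 1 = 8, q_1 = 7*1 + 0 = 7.
  i=2: a_2=6, p_2 = 6*8 + 1 = 49, q_2 = 6*7 + 1 = 43.
q_2 = 43 > 24, so the last convergent with denominator <= 24 is p_1/q_1 = 8/7.
The closest fraction with denominator <= 24 is either p_1/q_1 or the intermediate fraction (k*p_1 + p_0)/(k*q_1 + q_0) with the largest k >= 1 whose denominator stays <= 24; these approach x as k grows, and every other convergent or intermediate fraction in range is farther away.
Largest k: floor((24 - q_0)/q_1) = floor((24 - 1)/7) = 3.
That gives (3*8 + 1)/(3*7 + 1) = 25/22.
Compare the errors: |x - 8/7| = |163*7 - 8*143|/(143*7) = 3/1001, and |x - 25/22| = |163*22 - 25*143|/(143*22) = 11/3146.
Cross-multiplying, 3*3146 = 9438 < 11011 = 11*1001, so 3/1001 is smaller: the convergent 8/7 is closer to x than 25/22.

8/7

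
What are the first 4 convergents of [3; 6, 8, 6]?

3/1, 19/6, 155/49, 949/300

Using the convergent recurrence p_i = a_i*p_{i-1} + p_{i-2}, q_i = a_i*q_{i-1} + q_{i-2} with p_{-2}=0, p_{-1}=1, q_{-2}=1, q_{-1}=0:
  i=0: a_0=3, p_0 = 3*1 + 0 = 3, q_0 = 3*0 + 1 = 1.
  i=1: a_1=6, p_1 = 6*3 + 1 = 19, q_1 = 6*1 + 0 = 6.
  i=2: a_2=8, p_2 = 8*19 + 3 = 155, q_2 = 8*6 + 1 = 49.
  i=3: a_3=6, p_3 = 6*155 + 19 = 949, q_3 = 6*49 + 6 = 300.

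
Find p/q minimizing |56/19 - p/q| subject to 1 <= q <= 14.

41/14

Expand x = 56/19 as a continued fraction with the Euclidean algorithm:
  56 = 2*19 + 18, so a_0 = 2.
  19 = 1*18 + 1, so a_1 = 1.
  18 = 18*1 + 0, so a_2 = 18.
so x = [2; 1, 18].
Convergents (p_i = a_i*p_{i-1} + p_{i-2}, q_i = a_i*q_{i-1} + q_{i-2} with p_{-2}=0, p_{-1}=1, q_{-2}=1, q_{-1}=0), until the denominator exceeds 14:
  i=0: a_0=2, p_0 = 2*1 + 0 = 2, q_0 = 2*0 + 1 = 1.
  i=1: a_1=1, p_1 = 1*2 + 1 = 3, q_1 = 1*1 + 0 = 1.
  i=2: a_2=18, p_2 = 18*3 + 2 = 56, q_2 = 18*1 + 1 = 19.
q_2 = 19 > 14, so the last convergent with denominator <= 14 is p_1/q_1 = 3/1.
The closest fraction with denominator <= 14 is either p_1/q_1 or the intermediate fraction (k*p_1 + p_0)/(k*q_1 + q_0) with the largest k >= 1 whose denominator stays <= 14; these approach x as k grows, and every other convergent or intermediate fraction in range is farther away.
Largest k: floor((14 - q_0)/q_1) = floor((14 - 1)/1) = 13.
That gives (13*3 + 2)/(13*1 + 1) = 41/14.
Compare the errors: |x - 3/1| = |56*1 - 3*19|/(19*1) = 1/19, and |x - 41/14| = |56*14 - 41*19|/(19*14) = 5/266.
Cross-multiplying, 5*19 = 95 < 266 = 1*266, so 5/266 is smaller: the intermediate fraction 41/14 is closer to x than 3/1.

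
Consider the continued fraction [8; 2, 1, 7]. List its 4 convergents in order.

Using the convergent recurrence p_i = a_i*p_{i-1} + p_{i-2}, q_i = a_i*q_{i-1} + q_{i-2} with p_{-2}=0, p_{-1}=1, q_{-2}=1, q_{-1}=0:
  i=0: a_0=8, p_0 = 8*1 + 0 = 8, q_0 = 8*0 + 1 = 1.
  i=1: a_1=2, p_1 = 2*8 + 1 = 17, q_1 = 2*1 + 0 = 2.
  i=2: a_2=1, p_2 = 1*17 + 8 = 25, q_2 = 1*2 + 1 = 3.
  i=3: a_3=7, p_3 = 7*25 + 17 = 192, q_3 = 7*3 + 2 = 23.

8/1, 17/2, 25/3, 192/23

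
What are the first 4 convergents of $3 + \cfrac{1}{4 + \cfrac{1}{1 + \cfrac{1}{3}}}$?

Using the convergent recurrence p_i = a_i*p_{i-1} + p_{i-2}, q_i = a_i*q_{i-1} + q_{i-2} with p_{-2}=0, p_{-1}=1, q_{-2}=1, q_{-1}=0:
  i=0: a_0=3, p_0 = 3*1 + 0 = 3, q_0 = 3*0 + 1 = 1.
  i=1: a_1=4, p_1 = 4*3 + 1 = 13, q_1 = 4*1 + 0 = 4.
  i=2: a_2=1, p_2 = 1*13 + 3 = 16, q_2 = 1*4 + 1 = 5.
  i=3: a_3=3, p_3 = 3*16 + 13 = 61, q_3 = 3*5 + 4 = 19.

3/1, 13/4, 16/5, 61/19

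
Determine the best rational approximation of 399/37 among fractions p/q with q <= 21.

151/14

Expand x = 399/37 as a continued fraction with the Euclidean algorithm:
  399 = 10*37 + 29, so a_0 = 10.
  37 = 1*29 + 8, so a_1 = 1.
  29 = 3*8 + 5, so a_2 = 3.
  8 = 1*5 + 3, so a_3 = 1.
  5 = 1*3 + 2, so a_4 = 1.
  3 = 1*2 + 1, so a_5 = 1.
  2 = 2*1 + 0, so a_6 = 2.
so x = [10; 1, 3, 1, 1, 1, 2].
Convergents (p_i = a_i*p_{i-1} + p_{i-2}, q_i = a_i*q_{i-1} + q_{i-2} with p_{-2}=0, p_{-1}=1, q_{-2}=1, q_{-1}=0), until the denominator exceeds 21:
  i=0: a_0=10, p_0 = 10*1 + 0 = 10, q_0 = 10*0 + 1 = 1.
  i=1: a_1=1, p_1 = 1*10 + 1 = 11, q_1 = 1*1 + 0 = 1.
  i=2: a_2=3, p_2 = 3*11 + 10 = 43, q_2 = 3*1 + 1 = 4.
  i=3: a_3=1, p_3 = 1*43 + 11 = 54, q_3 = 1*4 + 1 = 5.
  i=4: a_4=1, p_4 = 1*54 + 43 = 97, q_4 = 1*5 + 4 = 9.
  i=5: a_5=1, p_5 = 1*97 + 54 = 151, q_5 = 1*9 + 5 = 14.
  i=6: a_6=2, p_6 = 2*151 + 97 = 399, q_6 = 2*14 + 9 = 37.
q_6 = 37 > 21, so the last convergent with denominator <= 21 is p_5/q_5 = 151/14.
The closest fraction with denominator <= 21 is either p_5/q_5 or the intermediate fraction (k*p_5 + p_4)/(k*q_5 + q_4) with the largest k >= 1 whose denominator stays <= 21; these approach x as k grows, and every other convergent or intermediate fraction in range is farther away.
Largest k: floor((21 - q_4)/q_5) = floor((21 - 9)/14) = 0.
Since k = 0, no intermediate fraction beyond p_5/q_5 has denominator <= 21, so the convergent 151/14 is the closest (its error is |399*14 - 151*37|/(37*14) = 1/518).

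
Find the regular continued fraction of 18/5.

[3; 1, 1, 2]

Run the Euclidean algorithm on 18 and 5; the successive quotients are the partial quotients a_0, a_1, ... (each step inverts the fractional part left over by the previous one):
  18 = 3*5 + 3, so a_0 = 3.
  5 = 1*3 + 2, so a_1 = 1.
  3 = 1*2 + 1, so a_2 = 1.
  2 = 2*1 + 0, so a_3 = 2.
The remainder reaches 0 after 4 divisions, so the expansion has 4 partial quotients, read off in order.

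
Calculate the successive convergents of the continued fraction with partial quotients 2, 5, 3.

2/1, 11/5, 35/16

Using the convergent recurrence p_i = a_i*p_{i-1} + p_{i-2}, q_i = a_i*q_{i-1} + q_{i-2} with p_{-2}=0, p_{-1}=1, q_{-2}=1, q_{-1}=0:
  i=0: a_0=2, p_0 = 2*1 + 0 = 2, q_0 = 2*0 + 1 = 1.
  i=1: a_1=5, p_1 = 5*2 + 1 = 11, q_1 = 5*1 + 0 = 5.
  i=2: a_2=3, p_2 = 3*11 + 2 = 35, q_2 = 3*5 + 1 = 16.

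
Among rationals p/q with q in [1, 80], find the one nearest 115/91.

91/72

Expand x = 115/91 as a continued fraction with the Euclidean algorithm:
  115 = 1*91 + 24, so a_0 = 1.
  91 = 3*24 + 19, so a_1 = 3.
  24 = 1*19 + 5, so a_2 = 1.
  19 = 3*5 + 4, so a_3 = 3.
  5 = 1*4 + 1, so a_4 = 1.
  4 = 4*1 + 0, so a_5 = 4.
so x = [1; 3, 1, 3, 1, 4].
Convergents (p_i = a_i*p_{i-1} + p_{i-2}, q_i = a_i*q_{i-1} + q_{i-2} with p_{-2}=0, p_{-1}=1, q_{-2}=1, q_{-1}=0), until the denominator exceeds 80:
  i=0: a_0=1, p_0 = 1*1 + 0 = 1, q_0 = 1*0 + 1 = 1.
  i=1: a_1=3, p_1 = 3*1 + 1 = 4, q_1 = 3*1 + 0 = 3.
  i=2: a_2=1, p_2 = 1*4 + 1 = 5, q_2 = 1*3 + 1 = 4.
  i=3: a_3=3, p_3 = 3*5 + 4 = 19, q_3 = 3*4 + 3 = 15.
  i=4: a_4=1, p_4 = 1*19 + 5 = 24, q_4 = 1*15 + 4 = 19.
  i=5: a_5=4, p_5 = 4*24 + 19 = 115, q_5 = 4*19 + 15 = 91.
q_5 = 91 > 80, so the last convergent with denominator <= 80 is p_4/q_4 = 24/19.
The closest fraction with denominator <= 80 is either p_4/q_4 or the intermediate fraction (k*p_4 + p_3)/(k*q_4 + q_3) with the largest k >= 1 whose denominator stays <= 80; these approach x as k grows, and every other convergent or intermediate fraction in range is farther away.
Largest k: floor((80 - q_3)/q_4) = floor((80 - 15)/19) = 3.
That gives (3*24 + 19)/(3*19 + 15) = 91/72.
Compare the errors: |x - 24/19| = |115*19 - 24*91|/(91*19) = 1/1729, and |x - 91/72| = |115*72 - 91*91|/(91*72) = 1/6552.
Cross-multiplying, 1*1729 = 1729 < 6552 = 1*6552, so 1/6552 is smaller: the intermediate fraction 91/72 is closer to x than 24/19.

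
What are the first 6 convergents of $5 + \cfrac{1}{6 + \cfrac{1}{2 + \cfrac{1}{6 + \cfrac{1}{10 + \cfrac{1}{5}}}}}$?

Using the convergent recurrence p_i = a_i*p_{i-1} + p_{i-2}, q_i = a_i*q_{i-1} + q_{i-2} with p_{-2}=0, p_{-1}=1, q_{-2}=1, q_{-1}=0:
  i=0: a_0=5, p_0 = 5*1 + 0 = 5, q_0 = 5*0 + 1 = 1.
  i=1: a_1=6, p_1 = 6*5 + 1 = 31, q_1 = 6*1 + 0 = 6.
  i=2: a_2=2, p_2 = 2*31 + 5 = 67, q_2 = 2*6 + 1 = 13.
  i=3: a_3=6, p_3 = 6*67 + 31 = 433, q_3 = 6*13 + 6 = 84.
  i=4: a_4=10, p_4 = 10*433 + 67 = 4397, q_4 = 10*84 + 13 = 853.
  i=5: a_5=5, p_5 = 5*4397 + 433 = 22418, q_5 = 5*853 + 84 = 4349.

5/1, 31/6, 67/13, 433/84, 4397/853, 22418/4349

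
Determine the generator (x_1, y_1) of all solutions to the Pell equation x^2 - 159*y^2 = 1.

First expand sqrt(159) as a continued fraction. With x_i = (sqrt(159) + m_i)/d_i and (m_0, d_0) = (0, 1): a_0 = floor(sqrt(159)) = 12, since 12^2 = 144 <= 159 < 169 = 13^2.
Iterate m_{i+1} = d_i*a_i - m_i, d_{i+1} = (159 - m_{i+1}^2)/d_i, a_{i+1} = floor((a_0 + m_{i+1})/d_{i+1}):
  m_1 = 1*12 - 0 = 12, d_1 = (159 - 12^2)/1 = 15/1 = 15, a_1 = floor((12 + 12)/15) = 1.
  m_2 = 15*1 - 12 = 3, d_2 = (159 - 3^2)/15 = 150/15 = 10, a_2 = floor((12 + 3)/10) = 1.
  m_3 = 10*1 - 3 = 7, d_3 = (159 - 7^2)/10 = 110/10 = 11, a_3 = floor((12 + 7)/11) = 1.
  m_4 = 11*1 - 7 = 4, d_4 = (159 - 4^2)/11 = 143/11 = 13, a_4 = floor((12 + 4)/13) = 1.
  m_5 = 13*1 - 4 = 9, d_5 = (159 - 9^2)/13 = 78/13 = 6, a_5 = floor((12 + 9)/6) = 3.
  m_6 = 6*3 - 9 = 9, d_6 = (159 - 9^2)/6 = 78/6 = 13, a_6 = floor((12 + 9)/13) = 1.
  m_7 = 13*1 - 9 = 4, d_7 = (159 - 4^2)/13 = 143/13 = 11, a_7 = floor((12 + 4)/11) = 1.
  m_8 = 11*1 - 4 = 7, d_8 = (159 - 7^2)/11 = 110/11 = 10, a_8 = floor((12 + 7)/10) = 1.
  m_9 = 10*1 - 7 = 3, d_9 = (159 - 3^2)/10 = 150/10 = 15, a_9 = floor((12 + 3)/15) = 1.
  m_10 = 15*1 - 3 = 12, d_10 = (159 - 12^2)/15 = 15/15 = 1, a_10 = floor((12 + 12)/1) = 24.
  m_11 = 1*24 - 12 = 12, d_11 = (159 - 12^2)/1 = 15/1 = 15: (m_11, d_11) = (m_1, d_1) = (12, 15), so from here the quotients repeat a_1, ..., a_10; the period length is 10.
So sqrt(159) = [12; (1, 1, 1, 1, 3, 1, 1, 1, 1, 24)] with period length k = 10.
k is even, so the fundamental solution of x^2 - 159y^2 = 1 is (p_{k-1}, q_{k-1}) = (p_9, q_9); compute convergents through index 9.
Convergents (p_i = a_i*p_{i-1} + p_{i-2}, q_i = a_i*q_{i-1} + q_{i-2} with p_{-2}=0, p_{-1}=1, q_{-2}=1, q_{-1}=0):
  i=0: a_0=12, p_0 = 12*1 + 0 = 12, q_0 = 12*0 + 1 = 1.
  i=1: a_1=1, p_1 = 1*12 + 1 = 13, q_1 = 1*1 + 0 = 1.
  i=2: a_2=1, p_2 = 1*13 + 12 = 25, q_2 = 1*1 + 1 = 2.
  i=3: a_3=1, p_3 = 1*25 + 13 = 38, q_3 = 1*2 + 1 = 3.
  i=4: a_4=1, p_4 = 1*38 + 25 = 63, q_4 = 1*3 + 2 = 5.
  i=5: a_5=3, p_5 = 3*63 + 38 = 227, q_5 = 3*5 + 3 = 18.
  i=6: a_6=1, p_6 = 1*227 + 63 = 290, q_6 = 1*18 + 5 = 23.
  i=7: a_7=1, p_7 = 1*290 + 227 = 517, q_7 = 1*23 + 18 = 41.
  i=8: a_8=1, p_8 = 1*517 + 290 = 807, q_8 = 1*41 + 23 = 64.
  i=9: a_9=1, p_9 = 1*807 + 517 = 1324, q_9 = 1*64 + 41 = 105.
Check: 1324^2 - 159*105^2 = 1752976 - 1752975 = 1, so (x, y) = (1324, 105) solves the equation, and by the theorem it is the least positive solution.

(x, y) = (1324, 105)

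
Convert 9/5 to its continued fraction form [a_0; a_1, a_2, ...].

[1; 1, 4]

Run the Euclidean algorithm on 9 and 5; the successive quotients are the partial quotients a_0, a_1, ... (each step inverts the fractional part left over by the previous one):
  9 = 1*5 + 4, so a_0 = 1.
  5 = 1*4 + 1, so a_1 = 1.
  4 = 4*1 + 0, so a_2 = 4.
The remainder reaches 0 after 3 divisions, so the expansion has 3 partial quotients, read off in order.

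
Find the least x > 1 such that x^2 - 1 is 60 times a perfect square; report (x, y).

(x, y) = (31, 4)

First expand sqrt(60) as a continued fraction. With x_i = (sqrt(60) + m_i)/d_i and (m_0, d_0) = (0, 1): a_0 = floor(sqrt(60)) = 7, since 7^2 = 49 <= 60 < 64 = 8^2.
Iterate m_{i+1} = d_i*a_i - m_i, d_{i+1} = (60 - m_{i+1}^2)/d_i, a_{i+1} = floor((a_0 + m_{i+1})/d_{i+1}):
  m_1 = 1*7 - 0 = 7, d_1 = (60 - 7^2)/1 = 11/1 = 11, a_1 = floor((7 + 7)/11) = 1.
  m_2 = 11*1 - 7 = 4, d_2 = (60 - 4^2)/11 = 44/11 = 4, a_2 = floor((7 + 4)/4) = 2.
  m_3 = 4*2 - 4 = 4, d_3 = (60 - 4^2)/4 = 44/4 = 11, a_3 = floor((7 + 4)/11) = 1.
  m_4 = 11*1 - 4 = 7, d_4 = (60 - 7^2)/11 = 11/11 = 1, a_4 = floor((7 + 7)/1) = 14.
  m_5 = 1*14 - 7 = 7, d_5 = (60 - 7^2)/1 = 11/1 = 11: (m_5, d_5) = (m_1, d_1) = (7, 11), so from here the quotients repeat a_1, ..., a_4; the period length is 4.
So sqrt(60) = [7; (1, 2, 1, 14)] with period length k = 4.
k is even, so the fundamental solution of x^2 - 60y^2 = 1 is (p_{k-1}, q_{k-1}) = (p_3, q_3); compute convergents through index 3.
Convergents (p_i = a_i*p_{i-1} + p_{i-2}, q_i = a_i*q_{i-1} + q_{i-2} with p_{-2}=0, p_{-1}=1, q_{-2}=1, q_{-1}=0):
  i=0: a_0=7, p_0 = 7*1 + 0 = 7, q_0 = 7*0 + 1 = 1.
  i=1: a_1=1, p_1 = 1*7 + 1 = 8, q_1 = 1*1 + 0 = 1.
  i=2: a_2=2, p_2 = 2*8 + 7 = 23, q_2 = 2*1 + 1 = 3.
  i=3: a_3=1, p_3 = 1*23 + 8 = 31, q_3 = 1*3 + 1 = 4.
Check: 31^2 - 60*4^2 = 961 - 960 = 1, so (x, y) = (31, 4) solves the equation, and by the theorem it is the least positive solution.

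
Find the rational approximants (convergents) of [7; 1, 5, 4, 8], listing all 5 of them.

Using the convergent recurrence p_i = a_i*p_{i-1} + p_{i-2}, q_i = a_i*q_{i-1} + q_{i-2} with p_{-2}=0, p_{-1}=1, q_{-2}=1, q_{-1}=0:
  i=0: a_0=7, p_0 = 7*1 + 0 = 7, q_0 = 7*0 + 1 = 1.
  i=1: a_1=1, p_1 = 1*7 + 1 = 8, q_1 = 1*1 + 0 = 1.
  i=2: a_2=5, p_2 = 5*8 + 7 = 47, q_2 = 5*1 + 1 = 6.
  i=3: a_3=4, p_3 = 4*47 + 8 = 196, q_3 = 4*6 + 1 = 25.
  i=4: a_4=8, p_4 = 8*196 + 47 = 1615, q_4 = 8*25 + 6 = 206.

7/1, 8/1, 47/6, 196/25, 1615/206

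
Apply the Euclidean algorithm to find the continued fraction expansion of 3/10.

Run the Euclidean algorithm on 3 and 10; the successive quotients are the partial quotients a_0, a_1, ... (each step inverts the fractional part left over by the previous one):
  3 = 0*10 + 3, so a_0 = 0.
  10 = 3*3 + 1, so a_1 = 3.
  3 = 3*1 + 0, so a_2 = 3.
The remainder reaches 0 after 3 divisions, so the expansion has 3 partial quotients, read off in order.

[0; 3, 3]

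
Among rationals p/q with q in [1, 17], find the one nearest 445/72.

Expand x = 445/72 as a continued fraction with the Euclidean algorithm:
  445 = 6*72 + 13, so a_0 = 6.
  72 = 5*13 + 7, so a_1 = 5.
  13 = 1*7 + 6, so a_2 = 1.
  7 = 1*6 + 1, so a_3 = 1.
  6 = 6*1 + 0, so a_4 = 6.
so x = [6; 5, 1, 1, 6].
Convergents (p_i = a_i*p_{i-1} + p_{i-2}, q_i = a_i*q_{i-1} + q_{i-2} with p_{-2}=0, p_{-1}=1, q_{-2}=1, q_{-1}=0), until the denominator exceeds 17:
  i=0: a_0=6, p_0 = 6*1 + 0 = 6, q_0 = 6*0 + 1 = 1.
  i=1: a_1=5, p_1 = 5*6 + 1 = 31, q_1 = 5*1 + 0 = 5.
  i=2: a_2=1, p_2 = 1*31 + 6 = 37, q_2 = 1*5 + 1 = 6.
  i=3: a_3=1, p_3 = 1*37 + 31 = 68, q_3 = 1*6 + 5 = 11.
  i=4: a_4=6, p_4 = 6*68 + 37 = 445, q_4 = 6*11 + 6 = 72.
q_4 = 72 > 17, so the last convergent with denominator <= 17 is p_3/q_3 = 68/11.
The closest fraction with denominator <= 17 is either p_3/q_3 or the intermediate fraction (k*p_3 + p_2)/(k*q_3 + q_2) with the largest k >= 1 whose denominator stays <= 17; these approach x as k grows, and every other convergent or intermediate fraction in range is farther away.
Largest k: floor((17 - q_2)/q_3) = floor((17 - 6)/11) = 1.
That gives (1*68 + 37)/(1*11 + 6) = 105/17.
Compare the errors: |x - 68/11| = |445*11 - 68*72|/(72*11) = 1/792, and |x - 105/17| = |445*17 - 105*72|/(72*17) = 5/1224.
Cross-multiplying, 1*1224 = 1224 < 3960 = 5*792, so 1/792 is smaller: the convergent 68/11 is closer to x than 105/17.

68/11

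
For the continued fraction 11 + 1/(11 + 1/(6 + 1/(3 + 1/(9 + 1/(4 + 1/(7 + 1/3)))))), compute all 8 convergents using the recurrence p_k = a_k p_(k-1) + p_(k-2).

11/1, 122/11, 743/67, 2351/212, 21902/1975, 89959/8112, 651615/58759, 2044804/184389

Using the convergent recurrence p_i = a_i*p_{i-1} + p_{i-2}, q_i = a_i*q_{i-1} + q_{i-2} with p_{-2}=0, p_{-1}=1, q_{-2}=1, q_{-1}=0:
  i=0: a_0=11, p_0 = 11*1 + 0 = 11, q_0 = 11*0 + 1 = 1.
  i=1: a_1=11, p_1 = 11*11 + 1 = 122, q_1 = 11*1 + 0 = 11.
  i=2: a_2=6, p_2 = 6*122 + 11 = 743, q_2 = 6*11 + 1 = 67.
  i=3: a_3=3, p_3 = 3*743 + 122 = 2351, q_3 = 3*67 + 11 = 212.
  i=4: a_4=9, p_4 = 9*2351 + 743 = 21902, q_4 = 9*212 + 67 = 1975.
  i=5: a_5=4, p_5 = 4*21902 + 2351 = 89959, q_5 = 4*1975 + 212 = 8112.
  i=6: a_6=7, p_6 = 7*89959 + 21902 = 651615, q_6 = 7*8112 + 1975 = 58759.
  i=7: a_7=3, p_7 = 3*651615 + 89959 = 2044804, q_7 = 3*58759 + 8112 = 184389.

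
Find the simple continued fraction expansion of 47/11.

[4; 3, 1, 2]

Run the Euclidean algorithm on 47 and 11; the successive quotients are the partial quotients a_0, a_1, ... (each step inverts the fractional part left over by the previous one):
  47 = 4*11 + 3, so a_0 = 4.
  11 = 3*3 + 2, so a_1 = 3.
  3 = 1*2 + 1, so a_2 = 1.
  2 = 2*1 + 0, so a_3 = 2.
The remainder reaches 0 after 4 divisions, so the expansion has 4 partial quotients, read off in order.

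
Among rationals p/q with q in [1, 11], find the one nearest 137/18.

38/5

Expand x = 137/18 as a continued fraction with the Euclidean algorithm:
  137 = 7*18 + 11, so a_0 = 7.
  18 = 1*11 + 7, so a_1 = 1.
  11 = 1*7 + 4, so a_2 = 1.
  7 = 1*4 + 3, so a_3 = 1.
  4 = 1*3 + 1, so a_4 = 1.
  3 = 3*1 + 0, so a_5 = 3.
so x = [7; 1, 1, 1, 1, 3].
Convergents (p_i = a_i*p_{i-1} + p_{i-2}, q_i = a_i*q_{i-1} + q_{i-2} with p_{-2}=0, p_{-1}=1, q_{-2}=1, q_{-1}=0), until the denominator exceeds 11:
  i=0: a_0=7, p_0 = 7*1 + 0 = 7, q_0 = 7*0 + 1 = 1.
  i=1: a_1=1, p_1 = 1*7 + 1 = 8, q_1 = 1*1 + 0 = 1.
  i=2: a_2=1, p_2 = 1*8 + 7 = 15, q_2 = 1*1 + 1 = 2.
  i=3: a_3=1, p_3 = 1*15 + 8 = 23, q_3 = 1*2 + 1 = 3.
  i=4: a_4=1, p_4 = 1*23 + 15 = 38, q_4 = 1*3 + 2 = 5.
  i=5: a_5=3, p_5 = 3*38 + 23 = 137, q_5 = 3*5 + 3 = 18.
q_5 = 18 > 11, so the last convergent with denominator <= 11 is p_4/q_4 = 38/5.
The closest fraction with denominator <= 11 is either p_4/q_4 or the intermediate fraction (k*p_4 + p_3)/(k*q_4 + q_3) with the largest k >= 1 whose denominator stays <= 11; these approach x as k grows, and every other convergent or intermediate fraction in range is farther away.
Largest k: floor((11 - q_3)/q_4) = floor((11 - 3)/5) = 1.
That gives (1*38 + 23)/(1*5 + 3) = 61/8.
Compare the errors: |x - 38/5| = |137*5 - 38*18|/(18*5) = 1/90, and |x - 61/8| = |137*8 - 61*18|/(18*8) = 2/144.
Cross-multiplying, 1*144 = 144 < 180 = 2*90, so 1/90 is smaller: the convergent 38/5 is closer to x than 61/8.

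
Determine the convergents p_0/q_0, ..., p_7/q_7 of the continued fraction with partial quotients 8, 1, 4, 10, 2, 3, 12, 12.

Using the convergent recurrence p_i = a_i*p_{i-1} + p_{i-2}, q_i = a_i*q_{i-1} + q_{i-2} with p_{-2}=0, p_{-1}=1, q_{-2}=1, q_{-1}=0:
  i=0: a_0=8, p_0 = 8*1 + 0 = 8, q_0 = 8*0 + 1 = 1.
  i=1: a_1=1, p_1 = 1*8 + 1 = 9, q_1 = 1*1 + 0 = 1.
  i=2: a_2=4, p_2 = 4*9 + 8 = 44, q_2 = 4*1 + 1 = 5.
  i=3: a_3=10, p_3 = 10*44 + 9 = 449, q_3 = 10*5 + 1 = 51.
  i=4: a_4=2, p_4 = 2*449 + 44 = 942, q_4 = 2*51 + 5 = 107.
  i=5: a_5=3, p_5 = 3*942 + 449 = 3275, q_5 = 3*107 + 51 = 372.
  i=6: a_6=12, p_6 = 12*3275 + 942 = 40242, q_6 = 12*372 + 107 = 4571.
  i=7: a_7=12, p_7 = 12*40242 + 3275 = 486179, q_7 = 12*4571 + 372 = 55224.

8/1, 9/1, 44/5, 449/51, 942/107, 3275/372, 40242/4571, 486179/55224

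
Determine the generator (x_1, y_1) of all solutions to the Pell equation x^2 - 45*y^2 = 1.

First expand sqrt(45) as a continued fraction. With x_i = (sqrt(45) + m_i)/d_i and (m_0, d_0) = (0, 1): a_0 = floor(sqrt(45)) = 6, since 6^2 = 36 <= 45 < 49 = 7^2.
Iterate m_{i+1} = d_i*a_i - m_i, d_{i+1} = (45 - m_{i+1}^2)/d_i, a_{i+1} = floor((a_0 + m_{i+1})/d_{i+1}):
  m_1 = 1*6 - 0 = 6, d_1 = (45 - 6^2)/1 = 9/1 = 9, a_1 = floor((6 + 6)/9) = 1.
  m_2 = 9*1 - 6 = 3, d_2 = (45 - 3^2)/9 = 36/9 = 4, a_2 = floor((6 + 3)/4) = 2.
  m_3 = 4*2 - 3 = 5, d_3 = (45 - 5^2)/4 = 20/4 = 5, a_3 = floor((6 + 5)/5) = 2.
  m_4 = 5*2 - 5 = 5, d_4 = (45 - 5^2)/5 = 20/5 = 4, a_4 = floor((6 + 5)/4) = 2.
  m_5 = 4*2 - 5 = 3, d_5 = (45 - 3^2)/4 = 36/4 = 9, a_5 = floor((6 + 3)/9) = 1.
  m_6 = 9*1 - 3 = 6, d_6 = (45 - 6^2)/9 = 9/9 = 1, a_6 = floor((6 + 6)/1) = 12.
  m_7 = 1*12 - 6 = 6, d_7 = (45 - 6^2)/1 = 9/1 = 9: (m_7, d_7) = (m_1, d_1) = (6, 9), so from here the quotients repeat a_1, ..., a_6; the period length is 6.
So sqrt(45) = [6; (1, 2, 2, 2, 1, 12)] with period length k = 6.
k is even, so the fundamental solution of x^2 - 45y^2 = 1 is (p_{k-1}, q_{k-1}) = (p_5, q_5); compute convergents through index 5.
Convergents (p_i = a_i*p_{i-1} + p_{i-2}, q_i = a_i*q_{i-1} + q_{i-2} with p_{-2}=0, p_{-1}=1, q_{-2}=1, q_{-1}=0):
  i=0: a_0=6, p_0 = 6*1 + 0 = 6, q_0 = 6*0 + 1 = 1.
  i=1: a_1=1, p_1 = 1*6 + 1 = 7, q_1 = 1*1 + 0 = 1.
  i=2: a_2=2, p_2 = 2*7 + 6 = 20, q_2 = 2*1 + 1 = 3.
  i=3: a_3=2, p_3 = 2*20 + 7 = 47, q_3 = 2*3 + 1 = 7.
  i=4: a_4=2, p_4 = 2*47 + 20 = 114, q_4 = 2*7 + 3 = 17.
  i=5: a_5=1, p_5 = 1*114 + 47 = 161, q_5 = 1*17 + 7 = 24.
Check: 161^2 - 45*24^2 = 25921 - 25920 = 1, so (x, y) = (161, 24) solves the equation, and by the theorem it is the least positive solution.

(x, y) = (161, 24)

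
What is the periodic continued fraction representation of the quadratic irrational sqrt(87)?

[9; (3, 18)]

Write x_i = (sqrt(87) + m_i)/d_i with (m_0, d_0) = (0, 1). a_0 = floor(sqrt(87)) = 9, since 9^2 = 81 <= 87 < 100 = 10^2.
Iterate m_{i+1} = d_i*a_i - m_i, d_{i+1} = (87 - m_{i+1}^2)/d_i, a_{i+1} = floor((a_0 + m_{i+1})/d_{i+1}):
  m_1 = 1*9 - 0 = 9, d_1 = (87 - 9^2)/1 = 6/1 = 6, a_1 = floor((9 + 9)/6) = 3.
  m_2 = 6*3 - 9 = 9, d_2 = (87 - 9^2)/6 = 6/6 = 1, a_2 = floor((9 + 9)/1) = 18.
  m_3 = 1*18 - 9 = 9, d_3 = (87 - 9^2)/1 = 6/1 = 6: (m_3, d_3) = (m_1, d_1) = (9, 6), so from here the quotients repeat a_1, a_2; the period length is 2.
Hence the expansion of sqrt(87) is a_0 = 9 followed by the repeating block 3, 18 (period 2).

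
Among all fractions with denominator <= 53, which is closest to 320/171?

58/31

Expand x = 320/171 as a continued fraction with the Euclidean algorithm:
  320 = 1*171 + 149, so a_0 = 1.
  171 = 1*149 + 22, so a_1 = 1.
  149 = 6*22 + 17, so a_2 = 6.
  22 = 1*17 + 5, so a_3 = 1.
  17 = 3*5 + 2, so a_4 = 3.
  5 = 2*2 + 1, so a_5 = 2.
  2 = 2*1 + 0, so a_6 = 2.
so x = [1; 1, 6, 1, 3, 2, 2].
Convergents (p_i = a_i*p_{i-1} + p_{i-2}, q_i = a_i*q_{i-1} + q_{i-2} with p_{-2}=0, p_{-1}=1, q_{-2}=1, q_{-1}=0), until the denominator exceeds 53:
  i=0: a_0=1, p_0 = 1*1 + 0 = 1, q_0 = 1*0 + 1 = 1.
  i=1: a_1=1, p_1 = 1*1 + 1 = 2, q_1 = 1*1 + 0 = 1.
  i=2: a_2=6, p_2 = 6*2 + 1 = 13, q_2 = 6*1 + 1 = 7.
  i=3: a_3=1, p_3 = 1*13 + 2 = 15, q_3 = 1*7 + 1 = 8.
  i=4: a_4=3, p_4 = 3*15 + 13 = 58, q_4 = 3*8 + 7 = 31.
  i=5: a_5=2, p_5 = 2*58 + 15 = 131, q_5 = 2*31 + 8 = 70.
q_5 = 70 > 53, so the last convergent with denominator <= 53 is p_4/q_4 = 58/31.
The closest fraction with denominator <= 53 is either p_4/q_4 or the intermediate fraction (k*p_4 + p_3)/(k*q_4 + q_3) with the largest k >= 1 whose denominator stays <= 53; these approach x as k grows, and every other convergent or intermediate fraction in range is farther away.
Largest k: floor((53 - q_3)/q_4) = floor((53 - 8)/31) = 1.
That gives (1*58 + 15)/(1*31 + 8) = 73/39.
Compare the errors: |x - 58/31| = |320*31 - 58*171|/(171*31) = 2/5301, and |x - 73/39| = |320*39 - 73*171|/(171*39) = 3/6669.
Cross-multiplying, 2*6669 = 13338 < 15903 = 3*5301, so 2/5301 is smaller: the convergent 58/31 is closer to x than 73/39.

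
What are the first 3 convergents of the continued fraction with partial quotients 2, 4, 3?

2/1, 9/4, 29/13

Using the convergent recurrence p_i = a_i*p_{i-1} + p_{i-2}, q_i = a_i*q_{i-1} + q_{i-2} with p_{-2}=0, p_{-1}=1, q_{-2}=1, q_{-1}=0:
  i=0: a_0=2, p_0 = 2*1 + 0 = 2, q_0 = 2*0 + 1 = 1.
  i=1: a_1=4, p_1 = 4*2 + 1 = 9, q_1 = 4*1 + 0 = 4.
  i=2: a_2=3, p_2 = 3*9 + 2 = 29, q_2 = 3*4 + 1 = 13.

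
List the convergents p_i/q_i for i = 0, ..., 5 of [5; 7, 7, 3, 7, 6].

5/1, 36/7, 257/50, 807/157, 5906/1149, 36243/7051

Using the convergent recurrence p_i = a_i*p_{i-1} + p_{i-2}, q_i = a_i*q_{i-1} + q_{i-2} with p_{-2}=0, p_{-1}=1, q_{-2}=1, q_{-1}=0:
  i=0: a_0=5, p_0 = 5*1 + 0 = 5, q_0 = 5*0 + 1 = 1.
  i=1: a_1=7, p_1 = 7*5 + 1 = 36, q_1 = 7*1 + 0 = 7.
  i=2: a_2=7, p_2 = 7*36 + 5 = 257, q_2 = 7*7 + 1 = 50.
  i=3: a_3=3, p_3 = 3*257 + 36 = 807, q_3 = 3*50 + 7 = 157.
  i=4: a_4=7, p_4 = 7*807 + 257 = 5906, q_4 = 7*157 + 50 = 1149.
  i=5: a_5=6, p_5 = 6*5906 + 807 = 36243, q_5 = 6*1149 + 157 = 7051.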